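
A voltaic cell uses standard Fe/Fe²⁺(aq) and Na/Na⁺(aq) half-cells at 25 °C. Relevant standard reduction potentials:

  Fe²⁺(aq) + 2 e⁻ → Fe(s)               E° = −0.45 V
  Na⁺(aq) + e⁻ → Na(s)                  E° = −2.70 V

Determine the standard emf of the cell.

Of the two couples in this cell, the one with the more positive reduction potential is reduced at the cathode: here that is Fe²⁺/Fe (−0.45 V); Na⁺/Na (−2.70 V) is the anode.
E°cell = E°(cathode) − E°(anode) = −0.45 − (−2.70) = +2.25 V.

+2.25 V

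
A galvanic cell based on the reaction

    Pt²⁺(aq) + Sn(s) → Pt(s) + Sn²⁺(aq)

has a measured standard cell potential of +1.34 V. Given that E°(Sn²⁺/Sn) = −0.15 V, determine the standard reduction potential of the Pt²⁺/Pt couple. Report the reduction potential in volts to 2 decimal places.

+1.19 V

In the reaction as written the Pt²⁺/Pt couple is reduced (cathode) and Sn²⁺/Sn is oxidized (anode), so E°cell = E°(Pt²⁺/Pt) − E°(Sn²⁺/Sn).
E°(Pt²⁺/Pt) = E°cell + E°(anode) = +1.34 + (−0.15) = +1.19 V.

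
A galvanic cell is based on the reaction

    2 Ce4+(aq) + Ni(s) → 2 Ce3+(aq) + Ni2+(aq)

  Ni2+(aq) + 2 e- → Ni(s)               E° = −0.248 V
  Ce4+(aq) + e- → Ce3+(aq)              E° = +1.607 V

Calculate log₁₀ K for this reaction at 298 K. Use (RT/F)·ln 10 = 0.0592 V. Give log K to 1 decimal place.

log K = 62.7

The Ce⁴⁺/Ce³⁺ couple is reduced (cathode); E°cell = +1.607 − (−0.248) = +1.855 V with n = 2.
At equilibrium E = 0, so log K = nE°cell / 0.0592 = (2)(+1.855) / 0.0592 = 62.7.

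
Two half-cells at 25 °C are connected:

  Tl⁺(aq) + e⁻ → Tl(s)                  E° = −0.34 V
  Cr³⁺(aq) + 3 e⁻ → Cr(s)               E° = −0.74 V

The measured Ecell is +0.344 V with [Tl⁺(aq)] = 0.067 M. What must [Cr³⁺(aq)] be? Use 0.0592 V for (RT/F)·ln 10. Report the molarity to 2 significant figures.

With Tl⁺/Tl at the cathode and Cr³⁺/Cr at the anode, E°cell = −0.34 − (−0.74) = +0.40 V (n = 3).
Since E = E° − (0.0592/n)·log Q, log Q = n(E° − E)/0.0592 = 2.838.
The balanced reaction is 3 Tl⁺(aq) + Cr(s) → 3 Tl(s) + Cr³⁺(aq), so Q = [Cr³⁺(aq)] / [Tl⁺(aq)]^3.
Isolating [Cr³⁺(aq)] in Q = 10^{2.838} yields log [Cr³⁺(aq)] = −0.684, i.e. 0.21 M.

0.21 M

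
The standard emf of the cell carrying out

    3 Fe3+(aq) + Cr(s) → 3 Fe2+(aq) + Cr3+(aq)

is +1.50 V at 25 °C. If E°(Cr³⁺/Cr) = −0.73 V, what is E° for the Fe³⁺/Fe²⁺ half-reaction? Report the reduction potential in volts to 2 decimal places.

+0.77 V

In the reaction as written the Fe³⁺/Fe²⁺ couple is reduced (cathode) and Cr³⁺/Cr is oxidized (anode), so E°cell = E°(Fe³⁺/Fe²⁺) − E°(Cr³⁺/Cr).
E°(Fe³⁺/Fe²⁺) = E°cell + E°(anode) = +1.50 + (−0.73) = +0.77 V.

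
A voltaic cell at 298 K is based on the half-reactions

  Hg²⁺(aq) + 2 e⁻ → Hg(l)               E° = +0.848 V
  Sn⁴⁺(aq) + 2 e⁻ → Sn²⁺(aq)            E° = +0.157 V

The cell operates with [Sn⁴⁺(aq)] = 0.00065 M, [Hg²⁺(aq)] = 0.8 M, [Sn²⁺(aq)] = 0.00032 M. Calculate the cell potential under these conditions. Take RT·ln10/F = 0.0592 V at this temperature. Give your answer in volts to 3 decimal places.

+0.679 V

The Hg²⁺/Hg couple has the more positive E°, so it is the cathode; Sn⁴⁺/Sn²⁺ is the anode.
The standard potential is +0.848 − (+0.157) = +0.691 V and the balanced reaction transfers n = 2 electrons.
Balancing gives Hg²⁺(aq) + Sn²⁺(aq) → Hg(l) + Sn⁴⁺(aq); hence Q = [Sn⁴⁺(aq)] / ([Hg²⁺(aq)]·[Sn²⁺(aq)]) = 2.54 (log Q = 0.405).
By the Nernst equation, E = +0.691 − (0.0592/2)·(0.405) = +0.679 V.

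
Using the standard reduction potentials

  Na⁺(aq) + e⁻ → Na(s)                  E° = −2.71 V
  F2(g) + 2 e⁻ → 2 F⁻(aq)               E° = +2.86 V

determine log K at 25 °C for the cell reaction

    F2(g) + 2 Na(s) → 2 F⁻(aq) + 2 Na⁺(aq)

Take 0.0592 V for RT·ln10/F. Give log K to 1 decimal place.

log K = 188.2

The F₂/F⁻ couple is reduced (cathode); E°cell = +2.86 − (−2.71) = +5.57 V with n = 2.
At equilibrium E = 0, so log K = nE°cell / 0.0592 = (2)(+5.57) / 0.0592 = 188.2.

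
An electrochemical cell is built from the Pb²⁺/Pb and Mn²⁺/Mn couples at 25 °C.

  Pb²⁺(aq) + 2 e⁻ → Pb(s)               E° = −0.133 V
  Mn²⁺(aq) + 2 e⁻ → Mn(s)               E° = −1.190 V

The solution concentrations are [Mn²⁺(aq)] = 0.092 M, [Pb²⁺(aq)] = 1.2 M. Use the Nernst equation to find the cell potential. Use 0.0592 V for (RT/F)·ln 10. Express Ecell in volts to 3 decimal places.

Pb²⁺/Pb is reduced (cathode, E° = −0.133 V) and Mn²⁺/Mn is oxidized (anode).
The standard potential is −0.133 − (−1.190) = +1.057 V and the balanced reaction transfers n = 2 electrons.
Balancing gives Pb²⁺(aq) + Mn(s) → Pb(s) + Mn²⁺(aq); hence Q = [Mn²⁺(aq)] / [Pb²⁺(aq)] = 0.0767 (log Q = −1.115).
By the Nernst equation, E = +1.057 − (0.0592/2)·(−1.115) = +1.090 V.

+1.090 V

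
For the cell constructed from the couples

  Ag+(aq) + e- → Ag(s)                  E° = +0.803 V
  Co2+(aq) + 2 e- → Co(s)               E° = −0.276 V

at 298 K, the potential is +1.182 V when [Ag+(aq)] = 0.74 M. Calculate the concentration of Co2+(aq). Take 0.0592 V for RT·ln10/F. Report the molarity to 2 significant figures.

With Ag⁺/Ag at the cathode and Co²⁺/Co at the anode, E°cell = +0.803 − (−0.276) = +1.079 V (n = 2).
From the Nernst equation, log Q = n(E° − E)/0.0592 = 2·(+1.079 − (+1.182))/0.0592 = −3.480.
The balanced reaction is 2 Ag+(aq) + Co(s) → 2 Ag(s) + Co2+(aq), so Q = [Co2+(aq)] / [Ag+(aq)]^2.
Substituting the known concentrations and solving, log [Co2+(aq)] = −3.742 and [Co2+(aq)] = 0.00018 M.

0.00018 M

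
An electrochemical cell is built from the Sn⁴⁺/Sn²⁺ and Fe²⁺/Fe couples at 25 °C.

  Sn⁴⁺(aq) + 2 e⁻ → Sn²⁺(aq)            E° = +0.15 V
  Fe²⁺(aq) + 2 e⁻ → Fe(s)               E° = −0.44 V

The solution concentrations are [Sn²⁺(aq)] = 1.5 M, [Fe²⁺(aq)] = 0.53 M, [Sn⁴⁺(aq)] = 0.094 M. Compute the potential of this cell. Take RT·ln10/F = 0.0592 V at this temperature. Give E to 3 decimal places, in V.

+0.563 V

Sn⁴⁺/Sn²⁺ is reduced (cathode, E° = +0.15 V) and Fe²⁺/Fe is oxidized (anode).
E°cell = E°cat − E°an = +0.15 − (−0.44) = +0.59 V; n = 2.
The balanced reaction is Sn⁴⁺(aq) + Fe(s) → Sn²⁺(aq) + Fe²⁺(aq), so Q = ([Sn²⁺(aq)]·[Fe²⁺(aq)]) / [Sn⁴⁺(aq)] = 8.46 and log Q = 0.927.
By the Nernst equation, E = +0.59 − (0.0592/2)·(0.927) = +0.563 V.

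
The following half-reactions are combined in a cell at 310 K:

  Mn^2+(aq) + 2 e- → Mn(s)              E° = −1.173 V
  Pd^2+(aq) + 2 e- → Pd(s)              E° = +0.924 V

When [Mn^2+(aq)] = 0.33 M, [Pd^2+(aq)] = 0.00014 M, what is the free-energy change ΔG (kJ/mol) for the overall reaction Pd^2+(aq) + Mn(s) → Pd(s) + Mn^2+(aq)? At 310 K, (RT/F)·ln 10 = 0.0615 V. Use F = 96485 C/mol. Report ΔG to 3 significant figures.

The standard cell potential is +0.924 − (−1.173) = +2.097 V, with n = 2 electrons in the balanced equation.
Here Q = [Mn^2+(aq)] / [Pd^2+(aq)] = 2.36×10^3 (log Q = 3.372), giving E = +2.097 − (0.0615/2)·(3.372) = +1.9933 V.
Finally ΔG = −nFE = −(2)(96485 C/mol)(+1.9933 V) = −385 kJ/mol.

−385 kJ/mol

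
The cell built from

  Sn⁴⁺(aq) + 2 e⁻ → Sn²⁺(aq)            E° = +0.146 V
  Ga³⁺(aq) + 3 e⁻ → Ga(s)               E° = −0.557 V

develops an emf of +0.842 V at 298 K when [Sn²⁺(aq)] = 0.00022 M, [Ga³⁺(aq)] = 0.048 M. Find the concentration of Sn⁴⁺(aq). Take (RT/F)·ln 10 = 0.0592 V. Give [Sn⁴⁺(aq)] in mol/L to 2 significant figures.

Sn⁴⁺/Sn²⁺ is the cathode (higher E°); E°cell = +0.146 − (−0.557) = +0.703 V with n = 6.
Rearranging E = E° − (0.0592/n)·log Q gives log Q = 6(+0.703 − (+0.842))/0.0592 = −14.088.
For 3 Sn⁴⁺(aq) + 2 Ga(s) → 3 Sn²⁺(aq) + 2 Ga³⁺(aq), the reaction quotient is Q = ([Sn²⁺(aq)]^3·[Ga³⁺(aq)]^2) / [Sn⁴⁺(aq)]^3.
Solving for the unknown gives log [Sn⁴⁺(aq)] = 0.159, so [Sn⁴⁺(aq)] ≈ 1.4 M.

1.4 M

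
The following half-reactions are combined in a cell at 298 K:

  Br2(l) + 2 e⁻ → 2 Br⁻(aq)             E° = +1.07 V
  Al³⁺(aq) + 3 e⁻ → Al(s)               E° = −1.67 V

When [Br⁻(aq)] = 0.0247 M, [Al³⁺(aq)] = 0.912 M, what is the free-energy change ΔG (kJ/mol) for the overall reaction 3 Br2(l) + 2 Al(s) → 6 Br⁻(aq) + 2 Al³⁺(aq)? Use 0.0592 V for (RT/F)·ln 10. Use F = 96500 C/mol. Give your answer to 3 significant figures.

−1640 kJ/mol

E°cell = +1.07 − (−1.67) = +2.74 V; the balanced reaction transfers n = 6 electrons.
The reaction quotient is [Br⁻(aq)]^6·[Al³⁺(aq)]^2 = 1.89×10^−10; by Nernst, E = +2.74 − (0.0592/6)(−9.724) = +2.8359 V.
Finally ΔG = −nFE = −(6)(96500 C/mol)(+2.8359 V) = −1640 kJ/mol.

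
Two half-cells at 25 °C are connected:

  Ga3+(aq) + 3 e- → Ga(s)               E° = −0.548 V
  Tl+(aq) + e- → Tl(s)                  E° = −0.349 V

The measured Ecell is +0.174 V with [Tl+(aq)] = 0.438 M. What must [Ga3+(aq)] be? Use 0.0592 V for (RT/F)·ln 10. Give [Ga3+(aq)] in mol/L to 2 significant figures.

1.6 M

The Tl⁺/Tl couple has the larger reduction potential, so it is the cathode: E°cell = −0.349 − (−0.548) = +0.199 V and n = 3.
Rearranging E = E° − (0.0592/n)·log Q gives log Q = 3(+0.199 − (+0.174))/0.0592 = 1.267.
For 3 Tl+(aq) + Ga(s) → 3 Tl(s) + Ga3+(aq), the reaction quotient is Q = [Ga3+(aq)] / [Tl+(aq)]^3.
Substituting the known concentrations and solving, log [Ga3+(aq)] = 0.191 and [Ga3+(aq)] = 1.6 M.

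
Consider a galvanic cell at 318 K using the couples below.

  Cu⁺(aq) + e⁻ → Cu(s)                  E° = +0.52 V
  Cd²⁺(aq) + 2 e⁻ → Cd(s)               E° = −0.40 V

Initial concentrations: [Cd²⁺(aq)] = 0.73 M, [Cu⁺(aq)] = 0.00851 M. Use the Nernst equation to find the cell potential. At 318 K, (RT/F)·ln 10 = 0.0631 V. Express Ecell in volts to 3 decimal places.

+0.794 V

Cu⁺/Cu is reduced (cathode, E° = +0.52 V) and Cd²⁺/Cd is oxidized (anode).
E°cell = E°cat − E°an = +0.52 − (−0.40) = +0.92 V; n = 2.
For the overall reaction 2 Cu⁺(aq) + Cd(s) → 2 Cu(s) + Cd²⁺(aq), Q = [Cd²⁺(aq)] / [Cu⁺(aq)]^2 = 1.01×10^4, giving log Q = 4.003.
By the Nernst equation, E = +0.92 − (0.0631/2)·(4.003) = +0.794 V.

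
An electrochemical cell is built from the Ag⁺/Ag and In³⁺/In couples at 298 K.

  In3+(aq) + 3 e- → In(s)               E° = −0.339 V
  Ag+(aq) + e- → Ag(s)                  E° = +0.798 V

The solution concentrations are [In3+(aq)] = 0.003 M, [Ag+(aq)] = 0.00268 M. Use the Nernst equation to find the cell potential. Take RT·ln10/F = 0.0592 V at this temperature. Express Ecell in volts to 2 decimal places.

+1.03 V

Ag⁺/Ag is reduced (cathode, E° = +0.798 V) and In³⁺/In is oxidized (anode).
The standard potential is +0.798 − (−0.339) = +1.137 V and the balanced reaction transfers n = 3 electrons.
Balancing gives 3 Ag+(aq) + In(s) → 3 Ag(s) + In3+(aq); hence Q = [In3+(aq)] / [Ag+(aq)]^3 = 1.56×10^5 (log Q = 5.193).
Applying E = E° − (RT ln10/nF)·log Q gives +1.137 − (0.0592/3)(5.193) = +1.03 V.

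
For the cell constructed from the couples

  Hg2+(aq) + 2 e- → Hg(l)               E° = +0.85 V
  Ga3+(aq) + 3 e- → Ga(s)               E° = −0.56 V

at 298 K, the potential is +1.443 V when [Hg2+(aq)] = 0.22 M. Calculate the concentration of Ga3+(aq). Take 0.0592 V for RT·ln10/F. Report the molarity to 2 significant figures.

The Hg²⁺/Hg couple has the larger reduction potential, so it is the cathode: E°cell = +0.85 − (−0.56) = +1.41 V and n = 6.
Rearranging E = E° − (0.0592/n)·log Q gives log Q = 6(+1.41 − (+1.443))/0.0592 = −3.345.
The balanced reaction is 3 Hg2+(aq) + 2 Ga(s) → 3 Hg(l) + 2 Ga3+(aq), so Q = [Ga3+(aq)]^2 / [Hg2+(aq)]^3.
Solving for the unknown gives log [Ga3+(aq)] = −2.659, so [Ga3+(aq)] ≈ 0.0022 M.

0.0022 M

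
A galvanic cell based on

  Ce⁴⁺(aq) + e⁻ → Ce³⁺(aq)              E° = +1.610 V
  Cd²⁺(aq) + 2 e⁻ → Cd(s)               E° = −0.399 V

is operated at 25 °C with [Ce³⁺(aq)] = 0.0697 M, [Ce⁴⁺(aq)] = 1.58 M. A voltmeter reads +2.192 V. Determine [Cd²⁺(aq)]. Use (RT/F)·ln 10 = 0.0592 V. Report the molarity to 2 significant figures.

With Ce⁴⁺/Ce³⁺ at the cathode and Cd²⁺/Cd at the anode, E°cell = +1.610 − (−0.399) = +2.009 V (n = 2).
Since E = E° − (0.0592/n)·log Q, log Q = n(E° − E)/0.0592 = −6.182.
The balanced reaction is 2 Ce⁴⁺(aq) + Cd(s) → 2 Ce³⁺(aq) + Cd²⁺(aq), so Q = ([Ce³⁺(aq)]^2·[Cd²⁺(aq)]) / [Ce⁴⁺(aq)]^2.
Solving for the unknown gives log [Cd²⁺(aq)] = −3.471, so [Cd²⁺(aq)] ≈ 0.00034 M.

0.00034 M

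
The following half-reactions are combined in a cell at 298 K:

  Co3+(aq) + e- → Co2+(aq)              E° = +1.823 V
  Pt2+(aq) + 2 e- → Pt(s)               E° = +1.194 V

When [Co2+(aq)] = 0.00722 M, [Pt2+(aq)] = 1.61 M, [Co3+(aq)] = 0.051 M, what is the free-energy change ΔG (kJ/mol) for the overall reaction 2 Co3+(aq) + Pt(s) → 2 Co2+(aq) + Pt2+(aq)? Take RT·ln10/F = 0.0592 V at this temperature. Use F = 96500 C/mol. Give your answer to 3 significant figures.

With Co³⁺/Co²⁺ reduced at the cathode, E°cell = +1.823 − (+1.194) = +0.629 V and n = 2.
Here Q = ([Co2+(aq)]^2·[Pt2+(aq)]) / [Co3+(aq)]^2 = 0.0323 (log Q = −1.491), giving E = +0.629 − (0.0592/2)·(−1.491) = +0.6731 V.
Then ΔG = −nFE = −2 × 96500 × +0.6731 J/mol = −130 kJ/mol.

−130 kJ/mol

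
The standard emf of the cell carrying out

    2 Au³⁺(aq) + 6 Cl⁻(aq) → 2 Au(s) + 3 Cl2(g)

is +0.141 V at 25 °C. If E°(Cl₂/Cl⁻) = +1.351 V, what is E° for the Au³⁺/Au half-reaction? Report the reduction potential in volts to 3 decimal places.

In the reaction as written the Au³⁺/Au couple is reduced (cathode) and Cl₂/Cl⁻ is oxidized (anode), so E°cell = E°(Au³⁺/Au) − E°(Cl₂/Cl⁻).
E°(Au³⁺/Au) = E°cell + E°(anode) = +0.141 + (+1.351) = +1.492 V.

+1.492 V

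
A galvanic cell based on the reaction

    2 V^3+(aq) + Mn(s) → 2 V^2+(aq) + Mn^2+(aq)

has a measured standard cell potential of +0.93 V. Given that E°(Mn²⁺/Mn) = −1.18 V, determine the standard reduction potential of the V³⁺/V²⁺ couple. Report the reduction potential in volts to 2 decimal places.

In the reaction as written the V³⁺/V²⁺ couple is reduced (cathode) and Mn²⁺/Mn is oxidized (anode), so E°cell = E°(V³⁺/V²⁺) − E°(Mn²⁺/Mn).
E°(V³⁺/V²⁺) = E°cell + E°(anode) = +0.93 + (−1.18) = −0.25 V.

−0.25 V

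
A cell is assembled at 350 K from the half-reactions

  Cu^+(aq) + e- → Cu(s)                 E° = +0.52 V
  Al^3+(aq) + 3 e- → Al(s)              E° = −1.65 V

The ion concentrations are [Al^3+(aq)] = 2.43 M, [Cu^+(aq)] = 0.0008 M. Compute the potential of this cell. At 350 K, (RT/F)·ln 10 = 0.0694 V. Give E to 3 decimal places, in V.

Cu⁺/Cu is reduced (cathode, E° = +0.52 V) and Al³⁺/Al is oxidized (anode).
E°cell = E°cat − E°an = +0.52 − (−1.65) = +2.17 V; n = 3.
Balancing gives 3 Cu^+(aq) + Al(s) → 3 Cu(s) + Al^3+(aq); hence Q = [Al^3+(aq)] / [Cu^+(aq)]^3 = 4.75×10^9 (log Q = 9.676).
E = E° − (0.0694/n)·log Q = +2.17 − (0.0694/3)(9.676) = +1.946 V.

+1.946 V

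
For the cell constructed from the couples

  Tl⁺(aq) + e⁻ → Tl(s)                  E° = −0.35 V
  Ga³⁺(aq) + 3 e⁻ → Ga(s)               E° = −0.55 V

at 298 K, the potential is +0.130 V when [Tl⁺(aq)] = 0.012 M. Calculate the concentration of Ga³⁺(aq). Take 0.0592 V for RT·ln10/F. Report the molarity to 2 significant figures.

0.0061 M

Tl⁺/Tl is the cathode (higher E°); E°cell = −0.35 − (−0.55) = +0.20 V with n = 3.
Rearranging E = E° − (0.0592/n)·log Q gives log Q = 3(+0.20 − (+0.130))/0.0592 = 3.547.
For 3 Tl⁺(aq) + Ga(s) → 3 Tl(s) + Ga³⁺(aq), the reaction quotient is Q = [Ga³⁺(aq)] / [Tl⁺(aq)]^3.
Substituting the known concentrations and solving, log [Ga³⁺(aq)] = −2.215 and [Ga³⁺(aq)] = 0.0061 M.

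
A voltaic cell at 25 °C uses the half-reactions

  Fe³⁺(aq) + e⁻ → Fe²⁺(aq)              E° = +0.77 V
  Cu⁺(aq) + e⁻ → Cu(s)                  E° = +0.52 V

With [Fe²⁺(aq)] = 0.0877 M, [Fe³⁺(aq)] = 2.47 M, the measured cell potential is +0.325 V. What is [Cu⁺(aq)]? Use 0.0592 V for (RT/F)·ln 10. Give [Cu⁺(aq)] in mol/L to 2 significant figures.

Fe³⁺/Fe²⁺ is the cathode (higher E°); E°cell = +0.77 − (+0.52) = +0.25 V with n = 1.
Rearranging E = E° − (0.0592/n)·log Q gives log Q = 1(+0.25 − (+0.325))/0.0592 = −1.267.
Balancing electrons gives Fe³⁺(aq) + Cu(s) → Fe²⁺(aq) + Cu⁺(aq); thus Q = ([Fe²⁺(aq)]·[Cu⁺(aq)]) / [Fe³⁺(aq)].
Solving for the unknown gives log [Cu⁺(aq)] = 0.183, so [Cu⁺(aq)] ≈ 1.5 M.

1.5 M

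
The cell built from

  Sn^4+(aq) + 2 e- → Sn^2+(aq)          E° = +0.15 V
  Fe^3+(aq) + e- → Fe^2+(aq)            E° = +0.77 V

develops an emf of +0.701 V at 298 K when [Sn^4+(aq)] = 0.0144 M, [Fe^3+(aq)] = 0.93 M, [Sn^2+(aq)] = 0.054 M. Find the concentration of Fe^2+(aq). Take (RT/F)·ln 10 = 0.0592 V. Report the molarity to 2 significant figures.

0.077 M

Fe³⁺/Fe²⁺ is the cathode (higher E°); E°cell = +0.77 − (+0.15) = +0.62 V with n = 2.
Rearranging E = E° − (0.0592/n)·log Q gives log Q = 2(+0.62 − (+0.701))/0.0592 = −2.736.
Balancing electrons gives 2 Fe^3+(aq) + Sn^2+(aq) → 2 Fe^2+(aq) + Sn^4+(aq); thus Q = ([Fe^2+(aq)]^2·[Sn^4+(aq)]) / ([Fe^3+(aq)]^2·[Sn^2+(aq)]).
Isolating [Fe^2+(aq)] in Q = 10^{−2.736} yields log [Fe^2+(aq)] = −1.113, i.e. 0.077 M.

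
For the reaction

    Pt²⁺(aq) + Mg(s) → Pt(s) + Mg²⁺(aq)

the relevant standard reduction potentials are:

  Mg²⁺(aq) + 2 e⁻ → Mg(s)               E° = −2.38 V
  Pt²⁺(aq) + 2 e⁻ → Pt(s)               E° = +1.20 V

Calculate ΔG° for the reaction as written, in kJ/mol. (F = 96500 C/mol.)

−691 kJ/mol

In the reaction as written Pt²⁺(aq) is reduced, so the Pt²⁺/Pt couple is the cathode and Mg²⁺/Mg is the anode.
E°cell = +1.20 − (−2.38) = +3.58 V; balancing electrons gives n = 2.
ΔG° = −nFE°cell = −(2)(96500)(+3.58) J/mol = −691 kJ/mol.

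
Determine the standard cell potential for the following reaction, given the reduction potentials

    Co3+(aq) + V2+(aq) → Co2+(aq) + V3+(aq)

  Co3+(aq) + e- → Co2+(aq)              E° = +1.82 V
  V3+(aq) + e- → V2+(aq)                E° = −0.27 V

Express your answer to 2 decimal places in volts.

+2.09 V

Co3+(aq) gains electrons, so the Co³⁺/Co²⁺ couple is the cathode; the V³⁺/V²⁺ couple is the anode.
E°cell = E°(cathode) − E°(anode) = +1.82 − (−0.27) = +2.09 V.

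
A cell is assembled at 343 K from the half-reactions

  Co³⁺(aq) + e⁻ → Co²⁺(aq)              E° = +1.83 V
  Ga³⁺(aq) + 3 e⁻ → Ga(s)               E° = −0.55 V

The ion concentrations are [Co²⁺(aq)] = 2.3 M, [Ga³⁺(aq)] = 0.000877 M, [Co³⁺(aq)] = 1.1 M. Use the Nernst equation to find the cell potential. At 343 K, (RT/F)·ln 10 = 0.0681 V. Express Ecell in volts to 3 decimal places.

+2.428 V

Since E°(Co³⁺/Co²⁺) > E°(Ga³⁺/Ga), Co³⁺/Co²⁺ serves as the cathode.
The standard potential is +1.83 − (−0.55) = +2.38 V and the balanced reaction transfers n = 3 electrons.
Balancing gives 3 Co³⁺(aq) + Ga(s) → 3 Co²⁺(aq) + Ga³⁺(aq); hence Q = ([Co²⁺(aq)]^3·[Ga³⁺(aq)]) / [Co³⁺(aq)]^3 = 0.00802 (log Q = −2.096).
E = E° − (0.0681/n)·log Q = +2.38 − (0.0681/3)(−2.096) = +2.428 V.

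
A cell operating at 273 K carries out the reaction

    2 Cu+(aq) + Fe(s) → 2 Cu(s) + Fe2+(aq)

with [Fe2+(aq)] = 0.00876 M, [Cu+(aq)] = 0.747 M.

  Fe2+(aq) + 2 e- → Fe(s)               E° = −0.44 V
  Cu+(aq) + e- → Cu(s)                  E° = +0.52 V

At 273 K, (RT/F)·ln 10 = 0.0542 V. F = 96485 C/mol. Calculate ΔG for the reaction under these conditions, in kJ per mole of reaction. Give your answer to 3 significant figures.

E°cell = +0.52 − (−0.44) = +0.96 V; the balanced reaction transfers n = 2 electrons.
Q = [Fe2+(aq)] / [Cu+(aq)]^2 = 0.0157, so log Q = −1.804 and E = +0.96 − (0.0542/2)(−1.804) = +1.0089 V.
Then ΔG = −nFE = −2 × 96485 × +1.0089 J/mol = −195 kJ/mol.

−195 kJ/mol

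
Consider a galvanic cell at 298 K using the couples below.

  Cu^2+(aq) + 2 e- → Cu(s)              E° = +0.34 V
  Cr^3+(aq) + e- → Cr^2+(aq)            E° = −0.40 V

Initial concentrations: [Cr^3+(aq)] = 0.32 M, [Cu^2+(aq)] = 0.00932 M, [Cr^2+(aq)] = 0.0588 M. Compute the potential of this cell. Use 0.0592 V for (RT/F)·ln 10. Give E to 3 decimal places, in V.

+0.636 V

Since E°(Cu²⁺/Cu) > E°(Cr³⁺/Cr²⁺), Cu²⁺/Cu serves as the cathode.
The standard potential is +0.34 − (−0.40) = +0.74 V and the balanced reaction transfers n = 2 electrons.
Balancing gives Cu^2+(aq) + 2 Cr^2+(aq) → Cu(s) + 2 Cr^3+(aq); hence Q = [Cr^3+(aq)]^2 / ([Cu^2+(aq)]·[Cr^2+(aq)]^2) = 3.18×10^3 (log Q = 3.502).
E = E° − (0.0592/n)·log Q = +0.74 − (0.0592/2)(3.502) = +0.636 V.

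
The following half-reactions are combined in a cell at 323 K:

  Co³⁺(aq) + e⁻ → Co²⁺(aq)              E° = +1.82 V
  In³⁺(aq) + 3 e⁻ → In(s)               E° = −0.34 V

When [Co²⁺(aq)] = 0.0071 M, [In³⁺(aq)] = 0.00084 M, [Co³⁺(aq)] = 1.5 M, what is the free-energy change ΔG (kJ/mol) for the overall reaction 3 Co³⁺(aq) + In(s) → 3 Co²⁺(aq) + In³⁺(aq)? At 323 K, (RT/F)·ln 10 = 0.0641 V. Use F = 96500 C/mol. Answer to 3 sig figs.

With Co³⁺/Co²⁺ reduced at the cathode, E°cell = +1.82 − (−0.34) = +2.16 V and n = 3.
The reaction quotient is ([Co²⁺(aq)]^3·[In³⁺(aq)]) / [Co³⁺(aq)]^3 = 8.91×10^−11; by Nernst, E = +2.16 − (0.0641/3)(−10.050) = +2.3747 V.
ΔG = −nFE = −(3)(96500)(+2.3747) J/mol = −687 kJ/mol.

−687 kJ/mol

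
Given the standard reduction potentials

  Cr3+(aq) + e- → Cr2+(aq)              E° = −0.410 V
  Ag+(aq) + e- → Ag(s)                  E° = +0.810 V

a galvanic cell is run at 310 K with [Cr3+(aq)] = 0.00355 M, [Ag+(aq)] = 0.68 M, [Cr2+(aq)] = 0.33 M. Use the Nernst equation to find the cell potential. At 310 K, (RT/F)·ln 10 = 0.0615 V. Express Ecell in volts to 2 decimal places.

The Ag⁺/Ag couple has the more positive E°, so it is the cathode; Cr³⁺/Cr²⁺ is the anode.
The standard potential is +0.810 − (−0.410) = +1.220 V and the balanced reaction transfers n = 1 electron.
For the overall reaction Ag+(aq) + Cr2+(aq) → Ag(s) + Cr3+(aq), Q = [Cr3+(aq)] / ([Ag+(aq)]·[Cr2+(aq)]) = 0.0158, giving log Q = −1.801.
E = E° − (0.0615/n)·log Q = +1.220 − (0.0615/1)(−1.801) = +1.33 V.

+1.33 V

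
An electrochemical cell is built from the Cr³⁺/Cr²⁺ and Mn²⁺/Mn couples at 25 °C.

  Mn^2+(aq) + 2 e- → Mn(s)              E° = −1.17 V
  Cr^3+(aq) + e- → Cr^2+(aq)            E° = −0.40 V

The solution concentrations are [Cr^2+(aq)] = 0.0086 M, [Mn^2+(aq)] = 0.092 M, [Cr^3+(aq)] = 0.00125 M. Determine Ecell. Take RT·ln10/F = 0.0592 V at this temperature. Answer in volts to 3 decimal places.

+0.751 V

The Cr³⁺/Cr²⁺ couple has the more positive E°, so it is the cathode; Mn²⁺/Mn is the anode.
E°cell = −0.40 − (−1.17) = +0.77 V, with n = 2 electrons transferred.
Balancing gives 2 Cr^3+(aq) + Mn(s) → 2 Cr^2+(aq) + Mn^2+(aq); hence Q = ([Cr^2+(aq)]^2·[Mn^2+(aq)]) / [Cr^3+(aq)]^2 = 4.35 (log Q = 0.639).
E = E° − (0.0592/n)·log Q = +0.77 − (0.0592/2)(0.639) = +0.751 V.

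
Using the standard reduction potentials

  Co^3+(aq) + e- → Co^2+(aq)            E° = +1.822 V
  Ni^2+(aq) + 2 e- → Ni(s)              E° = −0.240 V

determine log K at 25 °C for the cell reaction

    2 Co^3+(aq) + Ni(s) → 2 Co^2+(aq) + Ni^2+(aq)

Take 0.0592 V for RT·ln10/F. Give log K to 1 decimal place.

log K = 69.7

The Co³⁺/Co²⁺ couple is reduced (cathode); E°cell = +1.822 − (−0.240) = +2.062 V with n = 2.
At equilibrium E = 0, so log K = nE°cell / 0.0592 = (2)(+2.062) / 0.0592 = 69.7.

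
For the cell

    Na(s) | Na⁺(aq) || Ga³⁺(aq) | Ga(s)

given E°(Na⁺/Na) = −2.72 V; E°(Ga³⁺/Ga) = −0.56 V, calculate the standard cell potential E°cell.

+2.16 V

By convention the left-hand electrode in cell notation is the anode (oxidation) and the right-hand electrode is the cathode (reduction).
E°cell = E°(right) − E°(left) = −0.56 − (−2.72) = +2.16 V.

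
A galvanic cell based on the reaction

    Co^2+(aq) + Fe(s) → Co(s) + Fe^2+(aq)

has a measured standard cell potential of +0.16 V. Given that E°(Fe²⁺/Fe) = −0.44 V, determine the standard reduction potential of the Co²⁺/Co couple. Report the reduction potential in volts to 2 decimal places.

In the reaction as written the Co²⁺/Co couple is reduced (cathode) and Fe²⁺/Fe is oxidized (anode), so E°cell = E°(Co²⁺/Co) − E°(Fe²⁺/Fe).
E°(Co²⁺/Co) = E°cell + E°(anode) = +0.16 + (−0.44) = −0.28 V.

−0.28 V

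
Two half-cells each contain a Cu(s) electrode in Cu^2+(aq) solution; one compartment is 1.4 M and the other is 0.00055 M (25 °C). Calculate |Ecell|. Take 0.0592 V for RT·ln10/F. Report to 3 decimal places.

For a concentration cell E°cell = 0, since both electrodes use the same couple.
The compartment with the higher Cu^2+(aq) concentration (1.4 M) acts as the cathode; ions are reduced there and produced at the dilute (0.00055 M) anode.
With n = 2, Ecell = −(0.0592/2)·log([dilute]/[conc]) = −(0.0592/2)·log(0.00055/1.4) = +0.101 V.

0.101 V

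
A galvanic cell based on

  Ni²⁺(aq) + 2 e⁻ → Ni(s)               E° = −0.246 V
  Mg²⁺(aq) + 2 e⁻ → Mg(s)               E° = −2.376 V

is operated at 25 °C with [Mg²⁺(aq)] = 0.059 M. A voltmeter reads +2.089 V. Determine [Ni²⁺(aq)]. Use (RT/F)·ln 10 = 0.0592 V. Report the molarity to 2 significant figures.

The Ni²⁺/Ni couple has the larger reduction potential, so it is the cathode: E°cell = −0.246 − (−2.376) = +2.130 V and n = 2.
Rearranging E = E° − (0.0592/n)·log Q gives log Q = 2(+2.130 − (+2.089))/0.0592 = 1.385.
Balancing electrons gives Ni²⁺(aq) + Mg(s) → Ni(s) + Mg²⁺(aq); thus Q = [Mg²⁺(aq)] / [Ni²⁺(aq)].
Isolating [Ni²⁺(aq)] in Q = 10^{1.385} yields log [Ni²⁺(aq)] = −2.614, i.e. 0.0024 M.

0.0024 M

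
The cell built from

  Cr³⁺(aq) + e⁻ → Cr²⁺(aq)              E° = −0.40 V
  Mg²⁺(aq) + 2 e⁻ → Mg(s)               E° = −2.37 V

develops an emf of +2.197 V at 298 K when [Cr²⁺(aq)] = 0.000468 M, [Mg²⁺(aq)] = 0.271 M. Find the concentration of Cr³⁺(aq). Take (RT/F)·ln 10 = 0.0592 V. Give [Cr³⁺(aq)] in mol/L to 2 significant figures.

Cr³⁺/Cr²⁺ is the cathode (higher E°); E°cell = −0.40 − (−2.37) = +1.97 V with n = 2.
Since E = E° − (0.0592/n)·log Q, log Q = n(E° − E)/0.0592 = −7.669.
The balanced reaction is 2 Cr³⁺(aq) + Mg(s) → 2 Cr²⁺(aq) + Mg²⁺(aq), so Q = ([Cr²⁺(aq)]^2·[Mg²⁺(aq)]) / [Cr³⁺(aq)]^2.
Isolating [Cr³⁺(aq)] in Q = 10^{−7.669} yields log [Cr³⁺(aq)] = 0.221, i.e. 1.7 M.

1.7 M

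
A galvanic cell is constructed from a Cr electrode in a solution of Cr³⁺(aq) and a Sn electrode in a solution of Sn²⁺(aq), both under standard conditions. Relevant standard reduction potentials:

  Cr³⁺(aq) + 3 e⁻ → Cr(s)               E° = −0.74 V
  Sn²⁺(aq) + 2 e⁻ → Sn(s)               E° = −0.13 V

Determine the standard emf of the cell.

The Sn²⁺/Sn couple has the higher E°, so Sn ion is reduced (cathode) and Cr is oxidized (anode).
E°cell = E°(cathode) − E°(anode) = −0.13 − (−0.74) = +0.61 V.

+0.61 V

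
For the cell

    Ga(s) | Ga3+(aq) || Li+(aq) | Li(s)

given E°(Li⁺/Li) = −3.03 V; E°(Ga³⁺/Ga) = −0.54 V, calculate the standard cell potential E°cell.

By convention the left-hand electrode in cell notation is the anode (oxidation) and the right-hand electrode is the cathode (reduction).
E°cell = E°(right) − E°(left) = −3.03 − (−0.54) = −2.49 V.
The negative sign shows that, as written, the cell would require an external voltage to drive the reaction.

−2.49 V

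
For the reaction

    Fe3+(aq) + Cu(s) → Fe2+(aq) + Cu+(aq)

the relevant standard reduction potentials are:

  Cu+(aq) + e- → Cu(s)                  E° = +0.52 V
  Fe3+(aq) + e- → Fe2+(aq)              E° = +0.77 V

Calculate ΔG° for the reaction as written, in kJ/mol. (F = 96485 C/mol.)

In the reaction as written Fe3+(aq) is reduced, so the Fe³⁺/Fe²⁺ couple is the cathode and Cu⁺/Cu is the anode.
E°cell = +0.77 − (+0.52) = +0.25 V; balancing electrons gives n = 1.
ΔG° = −nFE°cell = −(1)(96485)(+0.25) J/mol = −24.1 kJ/mol.

−24.1 kJ/mol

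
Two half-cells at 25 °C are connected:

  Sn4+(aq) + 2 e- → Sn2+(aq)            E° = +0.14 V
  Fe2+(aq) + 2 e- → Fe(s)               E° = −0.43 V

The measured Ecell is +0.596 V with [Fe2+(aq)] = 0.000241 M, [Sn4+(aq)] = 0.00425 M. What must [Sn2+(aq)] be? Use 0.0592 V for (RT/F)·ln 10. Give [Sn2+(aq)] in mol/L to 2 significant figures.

2.3 M

Sn⁴⁺/Sn²⁺ is the cathode (higher E°); E°cell = +0.14 − (−0.43) = +0.57 V with n = 2.
Since E = E° − (0.0592/n)·log Q, log Q = n(E° − E)/0.0592 = −0.878.
For Sn4+(aq) + Fe(s) → Sn2+(aq) + Fe2+(aq), the reaction quotient is Q = ([Sn2+(aq)]·[Fe2+(aq)]) / [Sn4+(aq)].
Solving for the unknown gives log [Sn2+(aq)] = 0.368, so [Sn2+(aq)] ≈ 2.3 M.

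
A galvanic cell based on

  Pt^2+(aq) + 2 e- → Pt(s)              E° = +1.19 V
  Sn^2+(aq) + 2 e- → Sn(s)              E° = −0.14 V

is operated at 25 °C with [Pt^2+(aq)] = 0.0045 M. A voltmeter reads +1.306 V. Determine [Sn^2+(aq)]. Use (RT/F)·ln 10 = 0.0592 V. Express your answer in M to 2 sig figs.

0.029 M

With Pt²⁺/Pt at the cathode and Sn²⁺/Sn at the anode, E°cell = +1.19 − (−0.14) = +1.33 V (n = 2).
Rearranging E = E° − (0.0592/n)·log Q gives log Q = 2(+1.33 − (+1.306))/0.0592 = 0.811.
Balancing electrons gives Pt^2+(aq) + Sn(s) → Pt(s) + Sn^2+(aq); thus Q = [Sn^2+(aq)] / [Pt^2+(aq)].
Solving for the unknown gives log [Sn^2+(aq)] = −1.536, so [Sn^2+(aq)] ≈ 0.029 M.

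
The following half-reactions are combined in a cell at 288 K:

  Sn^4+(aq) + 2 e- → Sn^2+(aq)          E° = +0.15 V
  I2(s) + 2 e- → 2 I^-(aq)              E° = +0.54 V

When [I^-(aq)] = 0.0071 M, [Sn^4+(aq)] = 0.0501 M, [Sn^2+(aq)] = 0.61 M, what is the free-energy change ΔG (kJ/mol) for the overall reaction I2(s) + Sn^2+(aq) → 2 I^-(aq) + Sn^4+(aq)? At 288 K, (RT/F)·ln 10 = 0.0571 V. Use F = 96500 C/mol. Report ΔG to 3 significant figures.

E°cell = +0.54 − (+0.15) = +0.39 V; the balanced reaction transfers n = 2 electrons.
The reaction quotient is ([I^-(aq)]^2·[Sn^4+(aq)]) / [Sn^2+(aq)] = 4.14×10^−6; by Nernst, E = +0.39 − (0.0571/2)(−5.383) = +0.5437 V.
ΔG = −nFE = −(2)(96500)(+0.5437) J/mol = −105 kJ/mol.

−105 kJ/mol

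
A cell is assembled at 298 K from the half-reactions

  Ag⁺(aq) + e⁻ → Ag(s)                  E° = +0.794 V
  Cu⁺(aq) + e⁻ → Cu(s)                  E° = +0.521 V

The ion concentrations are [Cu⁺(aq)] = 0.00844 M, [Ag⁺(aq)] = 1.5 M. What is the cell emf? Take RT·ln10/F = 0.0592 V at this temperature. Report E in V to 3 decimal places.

+0.406 V

Since E°(Ag⁺/Ag) > E°(Cu⁺/Cu), Ag⁺/Ag serves as the cathode.
The standard potential is +0.794 − (+0.521) = +0.273 V and the balanced reaction transfers n = 1 electron.
The balanced reaction is Ag⁺(aq) + Cu(s) → Ag(s) + Cu⁺(aq), so Q = [Cu⁺(aq)] / [Ag⁺(aq)] = 0.00563 and log Q = −2.250.
By the Nernst equation, E = +0.273 − (0.0592/1)·(−2.250) = +0.406 V.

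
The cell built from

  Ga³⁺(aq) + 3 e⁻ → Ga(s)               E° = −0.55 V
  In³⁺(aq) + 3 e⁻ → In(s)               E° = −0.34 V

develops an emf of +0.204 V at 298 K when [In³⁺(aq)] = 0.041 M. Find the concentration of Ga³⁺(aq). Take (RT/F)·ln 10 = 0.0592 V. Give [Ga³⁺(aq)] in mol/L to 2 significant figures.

In³⁺/In is the cathode (higher E°); E°cell = −0.34 − (−0.55) = +0.21 V with n = 3.
From the Nernst equation, log Q = n(E° − E)/0.0592 = 3·(+0.21 − (+0.204))/0.0592 = 0.304.
For In³⁺(aq) + Ga(s) → In(s) + Ga³⁺(aq), the reaction quotient is Q = [Ga³⁺(aq)] / [In³⁺(aq)].
Isolating [Ga³⁺(aq)] in Q = 10^{0.304} yields log [Ga³⁺(aq)] = −1.083, i.e. 0.083 M.

0.083 M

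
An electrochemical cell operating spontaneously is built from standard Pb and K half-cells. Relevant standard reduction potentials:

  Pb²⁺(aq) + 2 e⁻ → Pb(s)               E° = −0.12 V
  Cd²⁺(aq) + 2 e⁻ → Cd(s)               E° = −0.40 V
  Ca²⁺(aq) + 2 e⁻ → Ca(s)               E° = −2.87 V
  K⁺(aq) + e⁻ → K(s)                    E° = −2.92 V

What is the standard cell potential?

Of the two couples in this cell, the one with the more positive reduction potential is reduced at the cathode: here that is Pb²⁺/Pb (−0.12 V); K⁺/K (−2.92 V) is the anode.
E°cell = E°(cathode) − E°(anode) = −0.12 − (−2.92) = +2.80 V.

+2.80 V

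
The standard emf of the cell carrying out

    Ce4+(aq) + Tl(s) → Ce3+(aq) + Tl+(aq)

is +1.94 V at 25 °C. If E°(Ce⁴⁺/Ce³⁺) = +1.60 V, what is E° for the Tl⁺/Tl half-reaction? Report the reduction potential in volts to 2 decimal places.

−0.34 V

In the reaction as written the Ce⁴⁺/Ce³⁺ couple is reduced (cathode) and Tl⁺/Tl is oxidized (anode), so E°cell = E°(Ce⁴⁺/Ce³⁺) − E°(Tl⁺/Tl).
E°(Tl⁺/Tl) = E°(cathode) − E°cell = +1.60 − (+1.94) = −0.34 V.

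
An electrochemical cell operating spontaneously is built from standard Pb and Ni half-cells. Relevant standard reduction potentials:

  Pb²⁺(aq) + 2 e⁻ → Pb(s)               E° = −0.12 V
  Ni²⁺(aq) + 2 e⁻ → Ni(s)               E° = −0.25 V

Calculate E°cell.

+0.13 V

The Pb²⁺/Pb couple has the higher E°, so Pb ion is reduced (cathode) and Ni is oxidized (anode).
E°cell = E°(cathode) − E°(anode) = −0.12 − (−0.25) = +0.13 V.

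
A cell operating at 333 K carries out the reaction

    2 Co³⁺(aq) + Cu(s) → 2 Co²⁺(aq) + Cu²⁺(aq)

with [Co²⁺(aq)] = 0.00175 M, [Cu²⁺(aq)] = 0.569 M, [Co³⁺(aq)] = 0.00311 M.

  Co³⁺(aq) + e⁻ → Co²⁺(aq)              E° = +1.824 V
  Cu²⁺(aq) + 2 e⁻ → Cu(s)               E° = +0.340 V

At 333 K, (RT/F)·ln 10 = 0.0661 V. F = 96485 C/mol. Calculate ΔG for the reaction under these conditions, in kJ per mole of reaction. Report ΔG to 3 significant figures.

With Co³⁺/Co²⁺ reduced at the cathode, E°cell = +1.824 − (+0.340) = +1.484 V and n = 2.
Q = ([Co²⁺(aq)]^2·[Cu²⁺(aq)]) / [Co³⁺(aq)]^2 = 0.18, so log Q = −0.744 and E = +1.484 − (0.0661/2)(−0.744) = +1.5086 V.
Finally ΔG = −nFE = −(2)(96485 C/mol)(+1.5086 V) = −291 kJ/mol.

−291 kJ/mol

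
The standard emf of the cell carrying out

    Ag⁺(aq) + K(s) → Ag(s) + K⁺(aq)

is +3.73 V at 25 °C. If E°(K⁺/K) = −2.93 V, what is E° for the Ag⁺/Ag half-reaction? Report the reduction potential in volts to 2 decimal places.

In the reaction as written the Ag⁺/Ag couple is reduced (cathode) and K⁺/K is oxidized (anode), so E°cell = E°(Ag⁺/Ag) − E°(K⁺/K).
E°(Ag⁺/Ag) = E°cell + E°(anode) = +3.73 + (−2.93) = +0.80 V.

+0.80 V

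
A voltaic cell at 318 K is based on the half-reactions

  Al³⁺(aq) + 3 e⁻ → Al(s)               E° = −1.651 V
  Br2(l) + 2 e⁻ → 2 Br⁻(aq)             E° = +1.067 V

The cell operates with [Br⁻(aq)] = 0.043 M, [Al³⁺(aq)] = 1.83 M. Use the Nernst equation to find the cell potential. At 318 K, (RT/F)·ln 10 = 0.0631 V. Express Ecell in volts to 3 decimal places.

Since E°(Br₂/Br⁻) > E°(Al³⁺/Al), Br₂/Br⁻ serves as the cathode.
E°cell = +1.067 − (−1.651) = +2.718 V, with n = 6 electrons transferred.
Balancing gives 3 Br2(l) + 2 Al(s) → 6 Br⁻(aq) + 2 Al³⁺(aq); hence Q = [Br⁻(aq)]^6·[Al³⁺(aq)]^2 = 2.12×10^−8 (log Q = −7.674).
Applying E = E° − (RT ln10/nF)·log Q gives +2.718 − (0.0631/6)(−7.674) = +2.799 V.

+2.799 V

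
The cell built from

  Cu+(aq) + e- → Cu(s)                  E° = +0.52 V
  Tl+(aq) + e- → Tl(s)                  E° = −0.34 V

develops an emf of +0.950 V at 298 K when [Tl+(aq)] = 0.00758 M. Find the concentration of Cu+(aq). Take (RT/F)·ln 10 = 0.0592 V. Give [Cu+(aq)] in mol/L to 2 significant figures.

0.25 M

Cu⁺/Cu is the cathode (higher E°); E°cell = +0.52 − (−0.34) = +0.86 V with n = 1.
Since E = E° − (0.0592/n)·log Q, log Q = n(E° − E)/0.0592 = −1.520.
For Cu+(aq) + Tl(s) → Cu(s) + Tl+(aq), the reaction quotient is Q = [Tl+(aq)] / [Cu+(aq)].
Solving for the unknown gives log [Cu+(aq)] = −0.600, so [Cu+(aq)] ≈ 0.25 M.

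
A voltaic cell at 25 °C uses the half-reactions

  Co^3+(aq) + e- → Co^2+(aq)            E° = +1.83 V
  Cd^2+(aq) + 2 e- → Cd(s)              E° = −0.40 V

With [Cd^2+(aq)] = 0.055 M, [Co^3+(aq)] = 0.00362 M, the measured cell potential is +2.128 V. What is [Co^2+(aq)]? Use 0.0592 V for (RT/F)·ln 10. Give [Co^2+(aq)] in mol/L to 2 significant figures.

0.82 M

Co³⁺/Co²⁺ is the cathode (higher E°); E°cell = +1.83 − (−0.40) = +2.23 V with n = 2.
Rearranging E = E° − (0.0592/n)·log Q gives log Q = 2(+2.23 − (+2.128))/0.0592 = 3.446.
For 2 Co^3+(aq) + Cd(s) → 2 Co^2+(aq) + Cd^2+(aq), the reaction quotient is Q = ([Co^2+(aq)]^2·[Cd^2+(aq)]) / [Co^3+(aq)]^2.
Solving for the unknown gives log [Co^2+(aq)] = −0.088, so [Co^2+(aq)] ≈ 0.82 M.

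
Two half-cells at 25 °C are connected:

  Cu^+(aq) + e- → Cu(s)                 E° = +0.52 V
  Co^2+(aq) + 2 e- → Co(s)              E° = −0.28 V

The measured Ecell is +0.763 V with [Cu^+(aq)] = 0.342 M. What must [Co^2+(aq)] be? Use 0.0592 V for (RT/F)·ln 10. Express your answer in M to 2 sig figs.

2.1 M

With Cu⁺/Cu at the cathode and Co²⁺/Co at the anode, E°cell = +0.52 − (−0.28) = +0.80 V (n = 2).
From the Nernst equation, log Q = n(E° − E)/0.0592 = 2·(+0.80 − (+0.763))/0.0592 = 1.250.
Balancing electrons gives 2 Cu^+(aq) + Co(s) → 2 Cu(s) + Co^2+(aq); thus Q = [Co^2+(aq)] / [Cu^+(aq)]^2.
Solving for the unknown gives log [Co^2+(aq)] = 0.318, so [Co^2+(aq)] ≈ 2.1 M.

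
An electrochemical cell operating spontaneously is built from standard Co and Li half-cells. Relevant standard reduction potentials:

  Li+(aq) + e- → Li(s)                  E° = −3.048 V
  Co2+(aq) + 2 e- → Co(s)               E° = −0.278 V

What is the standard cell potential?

+2.770 V

The Co²⁺/Co couple has the higher E°, so Co ion is reduced (cathode) and Li is oxidized (anode).
E°cell = E°(cathode) − E°(anode) = −0.278 − (−3.048) = +2.770 V.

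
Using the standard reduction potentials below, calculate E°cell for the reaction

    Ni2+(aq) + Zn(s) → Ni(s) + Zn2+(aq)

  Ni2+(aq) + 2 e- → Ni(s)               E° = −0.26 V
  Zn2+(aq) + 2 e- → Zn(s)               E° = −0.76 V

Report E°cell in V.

+0.50 V

In the reaction as written, Ni2+(aq) is reduced (cathode) and Zn2+(aq) is produced by oxidation at the anode.
E°cell = E°(cathode) − E°(anode) = −0.26 − (−0.76) = +0.50 V.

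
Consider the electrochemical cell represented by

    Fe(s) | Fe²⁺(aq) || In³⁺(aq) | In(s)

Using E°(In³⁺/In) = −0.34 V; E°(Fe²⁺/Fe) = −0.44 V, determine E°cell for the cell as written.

By convention the left-hand electrode in cell notation is the anode (oxidation) and the right-hand electrode is the cathode (reduction).
E°cell = E°(right) − E°(left) = −0.34 − (−0.44) = +0.10 V.

+0.10 V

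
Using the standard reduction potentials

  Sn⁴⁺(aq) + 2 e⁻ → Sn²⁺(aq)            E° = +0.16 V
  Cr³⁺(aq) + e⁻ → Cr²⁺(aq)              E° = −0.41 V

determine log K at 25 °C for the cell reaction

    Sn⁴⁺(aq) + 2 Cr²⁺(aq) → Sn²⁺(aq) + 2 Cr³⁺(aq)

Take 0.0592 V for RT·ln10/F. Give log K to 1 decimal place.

The Sn⁴⁺/Sn²⁺ couple is reduced (cathode); E°cell = +0.16 − (−0.41) = +0.57 V with n = 2.
At equilibrium E = 0, so log K = nE°cell / 0.0592 = (2)(+0.57) / 0.0592 = 19.3.

log K = 19.3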